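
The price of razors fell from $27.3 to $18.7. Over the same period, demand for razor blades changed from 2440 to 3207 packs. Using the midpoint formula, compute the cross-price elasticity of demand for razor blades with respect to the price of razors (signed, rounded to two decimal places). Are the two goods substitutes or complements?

%ΔQ_{razor blades} = (3207 − 2440)/avg = 767/2823.5 = 0.271648…
%ΔP_{razors} = (18.7 − 27.3)/avg = -8.6/23 = -0.373913…
E_cross = (767/2823.5) / (-8.6/23) = -0.7265…
E_cross < 0 ⇒ the goods are complements.

-0.73; complements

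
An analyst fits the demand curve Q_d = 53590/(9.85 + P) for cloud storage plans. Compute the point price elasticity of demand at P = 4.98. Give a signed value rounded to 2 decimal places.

dQ_d/dP = −53590/(9.85 + P)² = -243.67. At P = 4.98, Q_d = 3613.62.
Ed = (dQ_d/dP)·(P/Q_d) = (-243.67) × (4.98/3613.62) = -0.3358…

-0.34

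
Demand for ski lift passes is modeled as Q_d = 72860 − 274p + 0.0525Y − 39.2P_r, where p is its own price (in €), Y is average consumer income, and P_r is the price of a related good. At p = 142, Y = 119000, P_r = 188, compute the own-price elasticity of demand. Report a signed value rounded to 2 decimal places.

At the given values, Q_d = 72860 − 274(142) + 0.0525(119000) − 39.2(188) = 32829.9.
∂Q_d/∂p = −274.
E = (-274) × (142/32829.9) = -1.1851…

-1.19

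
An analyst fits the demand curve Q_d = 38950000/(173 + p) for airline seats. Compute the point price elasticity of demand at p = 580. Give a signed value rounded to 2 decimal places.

-0.77

dQ_d/dp = −38950000/(173 + p)² = -68.6938. At p = 580, Q_d = 51726.4.
Ed = (dQ_d/dp)·(p/Q_d) = (-68.6938) × (580/51726.4) = -0.7702…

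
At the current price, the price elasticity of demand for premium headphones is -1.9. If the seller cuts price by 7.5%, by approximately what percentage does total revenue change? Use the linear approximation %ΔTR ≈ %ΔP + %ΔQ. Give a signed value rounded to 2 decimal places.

%ΔQ ≈ Ed × %ΔP = (-1.9) × (-7.5%) = +14.2500%
%ΔTR ≈ %ΔP + %ΔQ = (-7.5%) + (+14.2500%) = +6.7500%

+6.75%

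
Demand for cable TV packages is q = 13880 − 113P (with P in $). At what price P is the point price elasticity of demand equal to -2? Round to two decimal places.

81.89

Ed = −113P/(13880 − 113P). Set this equal to -2:
113P = 2·(13880 − 113P) ⇒ 113P(1 + 2) = 2·13880
P = 2·13880 / (113·3) = 81.8879…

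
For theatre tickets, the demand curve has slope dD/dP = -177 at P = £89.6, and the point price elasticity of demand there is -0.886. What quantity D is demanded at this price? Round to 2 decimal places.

17899.77

Ed = (dD/dP)·(P/D) ⇒ D = (dD/dP)·P/Ed = (-177)·89.6/(-0.886) = 17899.7742…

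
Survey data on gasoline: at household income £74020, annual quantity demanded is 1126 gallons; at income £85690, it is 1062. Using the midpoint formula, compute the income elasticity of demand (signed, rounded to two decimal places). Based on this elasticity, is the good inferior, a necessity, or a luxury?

-0.40; inferior

%ΔQ = (1062 − 1126)/[( 1126 + 1062)/2] = -64/1094 = -0.058500…
%ΔIncome = (85690 − 74020)/[( 74020 + 85690)/2] = 11670/79855 = 0.146139…
E_income = (-64/1094) / (11670/79855) = -0.4003…
E_income < 0 ⇒ inferior good.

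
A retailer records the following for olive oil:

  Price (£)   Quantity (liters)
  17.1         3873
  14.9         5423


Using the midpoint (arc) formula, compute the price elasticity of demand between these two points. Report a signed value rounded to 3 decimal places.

%ΔQ = (5423 − 3873) / [(3873 + 5423)/2] = 1550/4648 = 0.333476…
%ΔP = (14.9 − 17.1) / [(17.1 + 14.9)/2] = -2.2/16 = -0.1375
Arc Ed = %ΔQ / %ΔP = (1550/4648) / (-2.2/16) = -2.42528…

-2.425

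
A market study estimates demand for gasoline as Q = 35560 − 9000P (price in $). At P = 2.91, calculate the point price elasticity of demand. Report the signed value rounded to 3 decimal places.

-2.795

dQ/dP = −9000. At P = 2.91, Q = 35560 − 9000(2.91) = 9370.
Ed = (dQ/dP)·(P/Q) = −9000 × (2.91/9370) = -2.79509…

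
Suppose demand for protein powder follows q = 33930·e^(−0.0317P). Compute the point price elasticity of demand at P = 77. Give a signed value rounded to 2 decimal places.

dq/dP = −0.0317·q = -93.6642. At P = 77, q = 2954.71.
Ed = (dq/dP)·(P/q) = (-93.6642) × (77/2954.71) = -2.4409

-2.44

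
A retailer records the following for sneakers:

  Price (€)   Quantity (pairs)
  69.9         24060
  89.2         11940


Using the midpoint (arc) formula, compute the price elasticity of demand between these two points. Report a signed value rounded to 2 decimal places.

%ΔQ = (11940 − 24060) / [(24060 + 11940)/2] = -12120/18000 = -0.673333…
%ΔP = (89.2 − 69.9) / [(69.9 + 89.2)/2] = 19.3/79.55 = 0.242614…
Arc Ed = %ΔQ / %ΔP = (-12120/18000) / (19.3/79.55) = -2.7753…

-2.78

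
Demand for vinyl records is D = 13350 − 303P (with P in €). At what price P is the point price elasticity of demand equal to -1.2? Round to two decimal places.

Ed = −303P/(13350 − 303P). Set this equal to -1.2:
303P = 1.2·(13350 − 303P) ⇒ 303P(1 + 1.2) = 1.2·13350
P = 1.2·13350 / (303·2.2) = 24.0324…

24.03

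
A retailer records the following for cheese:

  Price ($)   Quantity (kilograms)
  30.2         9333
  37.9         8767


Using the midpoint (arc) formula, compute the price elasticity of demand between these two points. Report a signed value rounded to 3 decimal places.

%ΔQ = (8767 − 9333) / [(9333 + 8767)/2] = -566/9050 = -0.062541…
%ΔP = (37.9 − 30.2) / [(30.2 + 37.9)/2] = 7.7/34.05 = 0.226138…
Arc Ed = %ΔQ / %ΔP = (-566/9050) / (7.7/34.05) = -0.27656…

-0.277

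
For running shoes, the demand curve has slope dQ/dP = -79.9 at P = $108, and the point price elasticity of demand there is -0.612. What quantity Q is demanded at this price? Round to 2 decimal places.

14100.00

Ed = (dQ/dP)·(P/Q) ⇒ Q = (dQ/dP)·P/Ed = (-79.9)·108/(-0.612) = 14100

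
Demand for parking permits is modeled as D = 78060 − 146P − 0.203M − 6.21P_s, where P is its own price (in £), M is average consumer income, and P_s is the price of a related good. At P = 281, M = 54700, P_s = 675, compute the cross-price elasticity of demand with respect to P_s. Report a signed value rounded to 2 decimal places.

At the given values, D = 78060 − 146(281) − 0.203(54700) − 6.21(675) = 21738.15.
∂D/∂P_s = -6.21.
E = (-6.21) × (675/21738.15) = -0.1928…

-0.19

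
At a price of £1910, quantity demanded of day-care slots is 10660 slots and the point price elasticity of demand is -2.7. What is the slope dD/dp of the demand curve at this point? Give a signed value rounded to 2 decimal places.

-15.07

Ed = (dD/dp)·(p/D) ⇒ dD/dp = Ed·D/p = (-2.7)·10660/1910 = -15.0691…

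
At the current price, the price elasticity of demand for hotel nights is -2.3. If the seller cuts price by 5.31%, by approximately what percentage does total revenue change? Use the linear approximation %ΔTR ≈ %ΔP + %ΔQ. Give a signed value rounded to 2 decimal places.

+6.90%

%ΔQ ≈ Ed × %ΔP = (-2.3) × (-5.31%) = +12.2130%
%ΔTR ≈ %ΔP + %ΔQ = (-5.31%) + (+12.2130%) = +6.9030%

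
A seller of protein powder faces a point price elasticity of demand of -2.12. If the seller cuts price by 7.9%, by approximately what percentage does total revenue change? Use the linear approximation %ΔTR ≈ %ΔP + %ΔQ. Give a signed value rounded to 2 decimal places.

%ΔQ ≈ Ed × %ΔP = (-2.12) × (-7.9%) = +16.7480%
%ΔTR ≈ %ΔP + %ΔQ = (-7.9%) + (+16.7480%) = +8.8480%

+8.85%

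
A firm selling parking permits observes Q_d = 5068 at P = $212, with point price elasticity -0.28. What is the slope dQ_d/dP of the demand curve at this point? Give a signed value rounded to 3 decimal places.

-6.694

Ed = (dQ_d/dP)·(P/Q_d) ⇒ dQ_d/dP = Ed·Q_d/P = (-0.28)·5068/212 = -6.69358…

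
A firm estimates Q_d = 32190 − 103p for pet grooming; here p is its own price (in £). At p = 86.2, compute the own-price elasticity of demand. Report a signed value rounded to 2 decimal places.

-0.38

At the given values, Q_d = 32190 − 103(86.2) = 23311.4.
∂Q_d/∂p = −103.
E = (-103) × (86.2/23311.4) = -0.3808…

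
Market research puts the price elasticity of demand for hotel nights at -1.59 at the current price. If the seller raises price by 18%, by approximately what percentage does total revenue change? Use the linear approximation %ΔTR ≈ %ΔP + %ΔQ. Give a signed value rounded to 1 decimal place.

-10.6%

%ΔQ ≈ Ed × %ΔP = (-1.59) × (+18%) = -28.6200%
%ΔTR ≈ %ΔP + %ΔQ = (+18%) + (-28.6200%) = -10.6200%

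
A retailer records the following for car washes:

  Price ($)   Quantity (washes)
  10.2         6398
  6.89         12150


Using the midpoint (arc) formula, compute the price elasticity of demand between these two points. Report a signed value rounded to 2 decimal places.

%ΔQ = (12150 − 6398) / [(6398 + 12150)/2] = 5752/9274 = 0.620228…
%ΔP = (6.89 − 10.2) / [(10.2 + 6.89)/2] = -3.31/8.545 = -0.387361…
Arc Ed = %ΔQ / %ΔP = (5752/9274) / (-3.31/8.545) = -1.6011…

-1.60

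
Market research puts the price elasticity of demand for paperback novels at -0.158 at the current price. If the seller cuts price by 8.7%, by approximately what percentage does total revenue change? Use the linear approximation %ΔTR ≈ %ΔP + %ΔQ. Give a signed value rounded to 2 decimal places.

%ΔQ ≈ Ed × %ΔP = (-0.158) × (-8.7%) = +1.3746%
%ΔTR ≈ %ΔP + %ΔQ = (-8.7%) + (+1.3746%) = -7.3254%

-7.33%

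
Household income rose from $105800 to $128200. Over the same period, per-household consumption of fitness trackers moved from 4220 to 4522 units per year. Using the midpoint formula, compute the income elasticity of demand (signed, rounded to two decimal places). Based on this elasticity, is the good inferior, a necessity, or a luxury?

%ΔQ = (4522 − 4220)/[( 4220 + 4522)/2] = 302/4371 = 0.069091…
%ΔIncome = (128200 − 105800)/[( 105800 + 128200)/2] = 22400/117000 = 0.191452…
E_income = (302/4371) / (22400/117000) = 0.3608…
0 < E_income < 1 ⇒ normal good, necessity.

0.36; necessity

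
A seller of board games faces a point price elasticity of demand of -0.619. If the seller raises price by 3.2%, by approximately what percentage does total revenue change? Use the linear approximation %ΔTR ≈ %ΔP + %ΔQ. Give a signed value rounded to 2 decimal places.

+1.22%

%ΔQ ≈ Ed × %ΔP = (-0.619) × (+3.2%) = -1.9808%
%ΔTR ≈ %ΔP + %ΔQ = (+3.2%) + (-1.9808%) = +1.2192%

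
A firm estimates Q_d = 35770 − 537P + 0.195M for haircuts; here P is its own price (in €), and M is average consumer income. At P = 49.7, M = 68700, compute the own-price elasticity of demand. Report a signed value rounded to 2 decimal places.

At the given values, Q_d = 35770 − 537(49.7) + 0.195(68700) = 22477.6.
∂Q_d/∂P = −537.
E = (-537) × (49.7/22477.6) = -1.1873…

-1.19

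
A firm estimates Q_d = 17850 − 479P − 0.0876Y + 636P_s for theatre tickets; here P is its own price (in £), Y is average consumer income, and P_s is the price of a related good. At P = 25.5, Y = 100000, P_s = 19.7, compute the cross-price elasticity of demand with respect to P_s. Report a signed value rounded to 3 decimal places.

1.332

At the given values, Q_d = 17850 − 479(25.5) − 0.0876(100000) + 636(19.7) = 9404.7.
∂Q_d/∂P_s = 636.
E = (636) × (19.7/9404.7) = 1.33222…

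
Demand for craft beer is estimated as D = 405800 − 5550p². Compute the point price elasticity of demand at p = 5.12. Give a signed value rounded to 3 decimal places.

dD/dp = −2·5550·p = -56832. At p = 5.12, D = 260310.08.
Ed = (dD/dp)·(p/D) = (-56832) × (5.12/260310.08) = -1.11782…

-1.118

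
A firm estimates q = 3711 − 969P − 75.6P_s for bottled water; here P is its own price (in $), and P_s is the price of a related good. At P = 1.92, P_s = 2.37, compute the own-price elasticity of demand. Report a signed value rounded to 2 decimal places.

-1.11

At the given values, q = 3711 − 969(1.92) − 75.6(2.37) = 1671.348.
∂q/∂P = −969.
E = (-969) × (1.92/1671.348) = -1.1131…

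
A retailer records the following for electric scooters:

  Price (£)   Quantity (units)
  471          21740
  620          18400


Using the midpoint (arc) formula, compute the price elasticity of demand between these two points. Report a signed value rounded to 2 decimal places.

%ΔQ = (18400 − 21740) / [(21740 + 18400)/2] = -3340/20070 = -0.166417…
%ΔP = (620 − 471) / [(471 + 620)/2] = 149/545.5 = 0.273143…
Arc Ed = %ΔQ / %ΔP = (-3340/20070) / (149/545.5) = -0.6092…

-0.61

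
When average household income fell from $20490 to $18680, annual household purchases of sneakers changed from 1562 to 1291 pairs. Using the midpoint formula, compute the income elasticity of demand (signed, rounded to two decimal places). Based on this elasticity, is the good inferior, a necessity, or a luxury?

2.06; luxury

%ΔQ = (1291 − 1562)/[( 1562 + 1291)/2] = -271/1426.5 = -0.189975…
%ΔIncome = (18680 − 20490)/[( 20490 + 18680)/2] = -1810/19585 = -0.092417…
E_income = (-271/1426.5) / (-1810/19585) = 2.0556…
E_income > 1 ⇒ normal good, luxury.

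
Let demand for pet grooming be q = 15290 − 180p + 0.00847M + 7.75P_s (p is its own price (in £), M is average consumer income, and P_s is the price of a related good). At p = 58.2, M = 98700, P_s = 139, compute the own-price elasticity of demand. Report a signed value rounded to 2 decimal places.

-1.56

At the given values, q = 15290 − 180(58.2) + 0.00847(98700) + 7.75(139) = 6727.239.
∂q/∂p = −180.
E = (-180) × (58.2/6727.239) = -1.5572…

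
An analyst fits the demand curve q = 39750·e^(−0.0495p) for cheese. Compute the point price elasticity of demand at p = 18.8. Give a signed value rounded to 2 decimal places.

dq/dp = −0.0495·q = -775.868. At p = 18.8, q = 15674.1.
Ed = (dq/dp)·(p/q) = (-775.868) × (18.8/15674.1) = -0.9306

-0.93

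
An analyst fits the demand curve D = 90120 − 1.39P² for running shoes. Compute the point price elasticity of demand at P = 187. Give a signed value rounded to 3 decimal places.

-2.342

dD/dP = −2·1.39·P = -519.86. At P = 187, D = 41513.09.
Ed = (dD/dP)·(P/D) = (-519.86) × (187/41513.09) = -2.34176…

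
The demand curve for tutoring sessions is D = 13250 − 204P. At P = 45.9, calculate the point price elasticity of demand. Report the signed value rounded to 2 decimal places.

-2.41

dD/dP = −204. At P = 45.9, D = 13250 − 204(45.9) = 3886.4.
Ed = (dD/dP)·(P/D) = −204 × (45.9/3886.4) = -2.4093…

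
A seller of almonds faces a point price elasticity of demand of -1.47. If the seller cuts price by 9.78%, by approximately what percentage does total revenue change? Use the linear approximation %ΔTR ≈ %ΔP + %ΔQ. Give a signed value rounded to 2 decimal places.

%ΔQ ≈ Ed × %ΔP = (-1.47) × (-9.78%) = +14.3766%
%ΔTR ≈ %ΔP + %ΔQ = (-9.78%) + (+14.3766%) = +4.5966%

+4.60%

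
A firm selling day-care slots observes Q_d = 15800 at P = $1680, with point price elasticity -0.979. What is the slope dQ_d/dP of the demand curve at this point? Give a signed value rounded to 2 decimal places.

Ed = (dQ_d/dP)·(P/Q_d) ⇒ dQ_d/dP = Ed·Q_d/P = (-0.979)·15800/1680 = -9.2072…

-9.21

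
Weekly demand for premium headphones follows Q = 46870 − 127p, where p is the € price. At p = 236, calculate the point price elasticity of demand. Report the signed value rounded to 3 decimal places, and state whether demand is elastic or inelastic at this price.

dQ/dp = −127. At p = 236, Q = 46870 − 127(236) = 16898.
Ed = (dQ/dp)·(p/Q) = −127 × (236/16898) = -1.77370…
|Ed| = 1.774 > 1, so demand is elastic.

-1.774; elastic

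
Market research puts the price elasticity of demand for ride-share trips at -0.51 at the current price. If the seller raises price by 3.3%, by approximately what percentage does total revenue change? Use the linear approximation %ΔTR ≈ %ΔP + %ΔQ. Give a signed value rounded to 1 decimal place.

%ΔQ ≈ Ed × %ΔP = (-0.51) × (+3.3%) = -1.6830%
%ΔTR ≈ %ΔP + %ΔQ = (+3.3%) + (-1.6830%) = +1.6170%

+1.6%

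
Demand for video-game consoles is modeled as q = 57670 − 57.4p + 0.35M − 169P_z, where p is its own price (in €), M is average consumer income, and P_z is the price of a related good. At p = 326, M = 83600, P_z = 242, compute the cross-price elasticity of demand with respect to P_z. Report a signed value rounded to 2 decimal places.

At the given values, q = 57670 − 57.4(326) + 0.35(83600) − 169(242) = 27319.6.
∂q/∂P_z = -169.
E = (-169) × (242/27319.6) = -1.4970…

-1.50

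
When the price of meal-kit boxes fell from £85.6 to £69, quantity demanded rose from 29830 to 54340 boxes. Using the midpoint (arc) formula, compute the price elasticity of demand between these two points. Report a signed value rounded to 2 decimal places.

-2.71

%ΔQ = (54340 − 29830) / [(29830 + 54340)/2] = 24510/42085 = 0.582392…
%ΔP = (69 − 85.6) / [(85.6 + 69)/2] = -16.6/77.3 = -0.214747…
Arc Ed = %ΔQ / %ΔP = (24510/42085) / (-16.6/77.3) = -2.7119…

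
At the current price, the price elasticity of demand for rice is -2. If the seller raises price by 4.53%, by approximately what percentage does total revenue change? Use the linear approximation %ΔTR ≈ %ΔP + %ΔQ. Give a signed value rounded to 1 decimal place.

-4.5%

%ΔQ ≈ Ed × %ΔP = (-2) × (+4.53%) = -9.0600%
%ΔTR ≈ %ΔP + %ΔQ = (+4.53%) + (-9.0600%) = -4.5300%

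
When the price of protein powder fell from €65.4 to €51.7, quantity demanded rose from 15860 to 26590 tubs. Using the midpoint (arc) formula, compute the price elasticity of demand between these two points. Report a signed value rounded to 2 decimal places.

%ΔQ = (26590 − 15860) / [(15860 + 26590)/2] = 10730/21225 = 0.505535…
%ΔP = (51.7 − 65.4) / [(65.4 + 51.7)/2] = -13.7/58.55 = -0.233988…
Arc Ed = %ΔQ / %ΔP = (10730/21225) / (-13.7/58.55) = -2.1605…

-2.16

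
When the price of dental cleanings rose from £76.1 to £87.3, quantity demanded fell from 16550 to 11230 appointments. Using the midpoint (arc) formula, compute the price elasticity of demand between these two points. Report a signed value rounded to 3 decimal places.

-2.794

%ΔQ = (11230 − 16550) / [(16550 + 11230)/2] = -5320/13890 = -0.383009…
%ΔP = (87.3 − 76.1) / [(76.1 + 87.3)/2] = 11.2/81.7 = 0.137086…
Arc Ed = %ΔQ / %ΔP = (-5320/13890) / (11.2/81.7) = -2.79391…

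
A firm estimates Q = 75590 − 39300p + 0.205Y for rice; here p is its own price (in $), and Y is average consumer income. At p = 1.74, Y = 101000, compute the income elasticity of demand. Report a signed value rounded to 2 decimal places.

At the given values, Q = 75590 − 39300(1.74) + 0.205(101000) = 27913.
∂Q/∂Y = 0.205.
E = (0.205) × (101000/27913) = 0.7417…

0.74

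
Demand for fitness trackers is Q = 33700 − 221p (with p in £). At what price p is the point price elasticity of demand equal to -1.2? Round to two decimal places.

83.18

Ed = −221p/(33700 − 221p). Set this equal to -1.2:
221p = 1.2·(33700 − 221p) ⇒ 221p(1 + 1.2) = 1.2·33700
p = 1.2·33700 / (221·2.2) = 83.1756…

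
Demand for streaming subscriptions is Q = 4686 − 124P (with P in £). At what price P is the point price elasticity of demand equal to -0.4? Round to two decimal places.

Ed = −124P/(4686 − 124P). Set this equal to -0.4:
124P = 0.4·(4686 − 124P) ⇒ 124P(1 + 0.4) = 0.4·4686
P = 0.4·4686 / (124·1.4) = 10.7972…

10.80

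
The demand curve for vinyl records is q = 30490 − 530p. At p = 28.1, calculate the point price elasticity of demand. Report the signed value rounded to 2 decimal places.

-0.95

dq/dp = −530. At p = 28.1, q = 30490 − 530(28.1) = 15597.
Ed = (dq/dp)·(p/q) = −530 × (28.1/15597) = -0.9548…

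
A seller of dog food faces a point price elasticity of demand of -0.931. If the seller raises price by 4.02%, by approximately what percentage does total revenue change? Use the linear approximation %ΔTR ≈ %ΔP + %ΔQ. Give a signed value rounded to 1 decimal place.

%ΔQ ≈ Ed × %ΔP = (-0.931) × (+4.02%) = -3.7426%
%ΔTR ≈ %ΔP + %ΔQ = (+4.02%) + (-3.7426%) = +0.2774%

+0.3%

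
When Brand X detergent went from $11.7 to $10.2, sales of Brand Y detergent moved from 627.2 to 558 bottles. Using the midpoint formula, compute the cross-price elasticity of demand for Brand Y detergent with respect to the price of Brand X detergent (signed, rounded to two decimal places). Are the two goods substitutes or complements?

%ΔQ_{Brand Y detergent} = (558 − 627.2)/avg = -69.2/592.6 = -0.116773…
%ΔP_{Brand X detergent} = (10.2 − 11.7)/avg = -1.5/10.95 = -0.136986…
E_cross = (-69.2/592.6) / (-1.5/10.95) = 0.8524…
E_cross > 0 ⇒ the goods are substitutes.

0.85; substitutes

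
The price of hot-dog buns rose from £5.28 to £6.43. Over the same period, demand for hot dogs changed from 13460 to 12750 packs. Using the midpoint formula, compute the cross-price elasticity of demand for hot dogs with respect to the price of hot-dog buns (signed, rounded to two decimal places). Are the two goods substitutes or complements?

-0.28; complements

%ΔQ_{hot dogs} = (12750 − 13460)/avg = -710/13105 = -0.054177…
%ΔP_{hot-dog buns} = (6.43 − 5.28)/avg = 1.15/5.855 = 0.196413…
E_cross = (-710/13105) / (1.15/5.855) = -0.2758…
E_cross < 0 ⇒ the goods are complements.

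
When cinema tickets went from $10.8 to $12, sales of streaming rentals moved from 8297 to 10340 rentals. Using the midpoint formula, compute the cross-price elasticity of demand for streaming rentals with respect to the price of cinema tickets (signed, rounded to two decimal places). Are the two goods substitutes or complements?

%ΔQ_{streaming rentals} = (10340 − 8297)/avg = 2043/9318.5 = 0.219241…
%ΔP_{cinema tickets} = (12 − 10.8)/avg = 1.2/11.4 = 0.105263…
E_cross = (2043/9318.5) / (1.2/11.4) = 2.0827…
E_cross > 0 ⇒ the goods are substitutes.

2.08; substitutes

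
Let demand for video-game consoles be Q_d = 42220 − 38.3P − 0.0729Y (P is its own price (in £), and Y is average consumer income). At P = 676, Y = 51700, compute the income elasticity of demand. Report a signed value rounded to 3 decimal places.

-0.300

At the given values, Q_d = 42220 − 38.3(676) − 0.0729(51700) = 12560.27.
∂Q_d/∂Y = -0.0729.
E = (-0.0729) × (51700/12560.27) = -0.30006…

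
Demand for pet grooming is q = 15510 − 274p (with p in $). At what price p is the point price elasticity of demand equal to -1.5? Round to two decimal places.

33.96

Ed = −274p/(15510 − 274p). Set this equal to -1.5:
274p = 1.5·(15510 − 274p) ⇒ 274p(1 + 1.5) = 1.5·15510
p = 1.5·15510 / (274·2.5) = 33.9635…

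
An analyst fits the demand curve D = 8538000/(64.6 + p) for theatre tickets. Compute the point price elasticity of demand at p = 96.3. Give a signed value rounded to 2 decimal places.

dD/dp = −8538000/(64.6 + p)² = -329.795. At p = 96.3, D = 53064.
Ed = (dD/dp)·(p/D) = (-329.795) × (96.3/53064) = -0.5985…

-0.60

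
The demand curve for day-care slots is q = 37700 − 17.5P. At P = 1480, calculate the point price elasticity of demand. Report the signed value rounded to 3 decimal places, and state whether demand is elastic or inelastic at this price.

-2.195; elastic

dq/dP = −17.5. At P = 1480, q = 37700 − 17.5(1480) = 11800.
Ed = (dq/dP)·(P/q) = −17.5 × (1480/11800) = -2.19491…
|Ed| = 2.195 > 1, so demand is elastic.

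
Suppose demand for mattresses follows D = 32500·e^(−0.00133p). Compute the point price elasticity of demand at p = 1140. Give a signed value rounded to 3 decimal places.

-1.516

dD/dp = −0.00133·D = -9.48981. At p = 1140, D = 7135.2.
Ed = (dD/dp)·(p/D) = (-9.48981) × (1140/7135.2) = -1.5162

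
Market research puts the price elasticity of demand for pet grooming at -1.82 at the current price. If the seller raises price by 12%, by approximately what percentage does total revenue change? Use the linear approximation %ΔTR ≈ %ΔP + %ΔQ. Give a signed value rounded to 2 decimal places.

%ΔQ ≈ Ed × %ΔP = (-1.82) × (+12%) = -21.8400%
%ΔTR ≈ %ΔP + %ΔQ = (+12%) + (-21.8400%) = -9.8400%

-9.84%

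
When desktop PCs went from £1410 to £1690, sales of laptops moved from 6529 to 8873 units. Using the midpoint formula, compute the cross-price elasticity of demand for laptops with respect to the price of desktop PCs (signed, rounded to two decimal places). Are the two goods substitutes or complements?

1.68; substitutes

%ΔQ_{laptops} = (8873 − 6529)/avg = 2344/7701 = 0.304376…
%ΔP_{desktop PCs} = (1690 − 1410)/avg = 280/1550 = 0.180645…
E_cross = (2344/7701) / (280/1550) = 1.6849…
E_cross > 0 ⇒ the goods are substitutes.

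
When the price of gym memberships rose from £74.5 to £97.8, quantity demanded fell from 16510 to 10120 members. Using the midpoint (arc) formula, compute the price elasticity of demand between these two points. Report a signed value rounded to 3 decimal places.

-1.774

%ΔQ = (10120 − 16510) / [(16510 + 10120)/2] = -6390/13315 = -0.479909…
%ΔP = (97.8 − 74.5) / [(74.5 + 97.8)/2] = 23.3/86.15 = 0.270458…
Arc Ed = %ΔQ / %ΔP = (-6390/13315) / (23.3/86.15) = -1.77443…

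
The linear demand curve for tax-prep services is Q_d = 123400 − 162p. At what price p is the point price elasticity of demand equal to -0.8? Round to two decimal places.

Ed = −162p/(123400 − 162p). Set this equal to -0.8:
162p = 0.8·(123400 − 162p) ⇒ 162p(1 + 0.8) = 0.8·123400
p = 0.8·123400 / (162·1.8) = 338.5459…

338.55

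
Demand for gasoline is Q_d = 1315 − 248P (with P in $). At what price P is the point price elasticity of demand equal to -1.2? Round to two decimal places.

Ed = −248P/(1315 − 248P). Set this equal to -1.2:
248P = 1.2·(1315 − 248P) ⇒ 248P(1 + 1.2) = 1.2·1315
P = 1.2·1315 / (248·2.2) = 2.8922…

2.89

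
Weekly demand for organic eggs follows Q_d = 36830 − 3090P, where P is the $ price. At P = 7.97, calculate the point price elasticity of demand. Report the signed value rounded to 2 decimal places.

dQ_d/dP = −3090. At P = 7.97, Q_d = 36830 − 3090(7.97) = 12202.7.
Ed = (dQ_d/dP)·(P/Q_d) = −3090 × (7.97/12202.7) = -2.0181…

-2.02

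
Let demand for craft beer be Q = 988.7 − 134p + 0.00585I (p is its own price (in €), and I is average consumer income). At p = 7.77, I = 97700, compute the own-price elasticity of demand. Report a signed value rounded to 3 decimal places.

At the given values, Q = 988.7 − 134(7.77) + 0.00585(97700) = 519.065.
∂Q/∂p = −134.
E = (-134) × (7.77/519.065) = -2.00587…

-2.006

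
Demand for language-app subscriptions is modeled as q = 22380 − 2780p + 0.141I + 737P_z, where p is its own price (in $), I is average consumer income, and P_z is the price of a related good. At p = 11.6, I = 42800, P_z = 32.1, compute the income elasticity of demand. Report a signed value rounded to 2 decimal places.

0.30

At the given values, q = 22380 − 2780(11.6) + 0.141(42800) + 737(32.1) = 19824.5.
∂q/∂I = 0.141.
E = (0.141) × (42800/19824.5) = 0.3044…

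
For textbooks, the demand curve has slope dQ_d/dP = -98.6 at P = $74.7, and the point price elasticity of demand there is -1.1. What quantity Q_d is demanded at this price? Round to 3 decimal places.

Ed = (dQ_d/dP)·(P/Q_d) ⇒ Q_d = (dQ_d/dP)·P/Ed = (-98.6)·74.7/(-1.1) = 6695.83636…

6695.836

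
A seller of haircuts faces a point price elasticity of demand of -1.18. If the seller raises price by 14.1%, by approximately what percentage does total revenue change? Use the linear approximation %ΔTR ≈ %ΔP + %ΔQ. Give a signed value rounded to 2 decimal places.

-2.54%

%ΔQ ≈ Ed × %ΔP = (-1.18) × (+14.1%) = -16.6380%
%ΔTR ≈ %ΔP + %ΔQ = (+14.1%) + (-16.6380%) = -2.5380%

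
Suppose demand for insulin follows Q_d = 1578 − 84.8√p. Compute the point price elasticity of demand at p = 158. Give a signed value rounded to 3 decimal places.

-1.041

dQ_d/dp = −84.8/(2√p) = -3.37316. At p = 158, Q_d = 512.081.
Ed = (dQ_d/dp)·(p/Q_d) = (-3.37316) × (158/512.081) = -1.04077…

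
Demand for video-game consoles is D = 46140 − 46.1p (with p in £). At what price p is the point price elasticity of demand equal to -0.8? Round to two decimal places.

444.83

Ed = −46.1p/(46140 − 46.1p). Set this equal to -0.8:
46.1p = 0.8·(46140 − 46.1p) ⇒ 46.1p(1 + 0.8) = 0.8·46140
p = 0.8·46140 / (46.1·1.8) = 444.8300…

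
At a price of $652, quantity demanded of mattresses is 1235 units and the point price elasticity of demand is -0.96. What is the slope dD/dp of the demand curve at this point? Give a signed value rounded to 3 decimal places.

-1.818

Ed = (dD/dp)·(p/D) ⇒ dD/dp = Ed·D/p = (-0.96)·1235/652 = -1.81840…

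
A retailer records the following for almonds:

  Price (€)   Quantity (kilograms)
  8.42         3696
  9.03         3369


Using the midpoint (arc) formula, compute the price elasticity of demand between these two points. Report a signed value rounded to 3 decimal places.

-1.324

%ΔQ = (3369 − 3696) / [(3696 + 3369)/2] = -327/3532.5 = -0.092569…
%ΔP = (9.03 − 8.42) / [(8.42 + 9.03)/2] = 0.61/8.725 = 0.069914…
Arc Ed = %ΔQ / %ΔP = (-327/3532.5) / (0.61/8.725) = -1.32404…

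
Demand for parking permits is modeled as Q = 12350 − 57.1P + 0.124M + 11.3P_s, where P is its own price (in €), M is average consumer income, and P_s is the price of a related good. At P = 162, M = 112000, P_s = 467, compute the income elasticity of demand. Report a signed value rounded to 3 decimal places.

0.624

At the given values, Q = 12350 − 57.1(162) + 0.124(112000) + 11.3(467) = 22264.9.
∂Q/∂M = 0.124.
E = (0.124) × (112000/22264.9) = 0.62376…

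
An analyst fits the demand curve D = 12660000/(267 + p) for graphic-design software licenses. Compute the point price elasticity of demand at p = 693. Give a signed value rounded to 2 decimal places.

dD/dp = −12660000/(267 + p)² = -13.737. At p = 693, D = 13187.5.
Ed = (dD/dp)·(p/D) = (-13.737) × (693/13187.5) = -0.7218…

-0.72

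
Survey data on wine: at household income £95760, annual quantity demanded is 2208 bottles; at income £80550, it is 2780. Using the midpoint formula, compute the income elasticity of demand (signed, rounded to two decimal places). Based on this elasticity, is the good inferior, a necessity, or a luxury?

-1.33; inferior

%ΔQ = (2780 − 2208)/[( 2208 + 2780)/2] = 572/2494 = 0.229350…
%ΔIncome = (80550 − 95760)/[( 95760 + 80550)/2] = -15210/88155 = -0.172537…
E_income = (572/2494) / (-15210/88155) = -1.3292…
E_income < 0 ⇒ inferior good.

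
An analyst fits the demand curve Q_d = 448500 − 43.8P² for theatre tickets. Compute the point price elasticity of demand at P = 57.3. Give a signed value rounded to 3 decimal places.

dQ_d/dP = −2·43.8·P = -5019.48. At P = 57.3, Q_d = 304691.898.
Ed = (dQ_d/dP)·(P/Q_d) = (-5019.48) × (57.3/304691.898) = -0.94395…

-0.944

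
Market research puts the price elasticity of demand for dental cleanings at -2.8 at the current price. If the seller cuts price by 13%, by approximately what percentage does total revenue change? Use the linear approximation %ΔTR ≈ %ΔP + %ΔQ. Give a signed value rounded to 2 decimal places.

%ΔQ ≈ Ed × %ΔP = (-2.8) × (-13%) = +36.4000%
%ΔTR ≈ %ΔP + %ΔQ = (-13%) + (+36.4000%) = +23.4000%

+23.40%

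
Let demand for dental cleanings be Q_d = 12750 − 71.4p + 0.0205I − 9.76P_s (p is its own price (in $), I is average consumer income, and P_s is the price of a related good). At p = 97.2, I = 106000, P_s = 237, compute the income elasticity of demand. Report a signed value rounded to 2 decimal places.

0.38

At the given values, Q_d = 12750 − 71.4(97.2) + 0.0205(106000) − 9.76(237) = 5669.8.
∂Q_d/∂I = 0.0205.
E = (0.0205) × (106000/5669.8) = 0.3832…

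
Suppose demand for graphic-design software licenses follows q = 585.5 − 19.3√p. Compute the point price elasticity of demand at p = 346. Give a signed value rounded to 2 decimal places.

dq/dp = −19.3/(2√p) = -0.518787. At p = 346, q = 226.499.
Ed = (dq/dp)·(p/q) = (-0.518787) × (346/226.499) = -0.7924…

-0.79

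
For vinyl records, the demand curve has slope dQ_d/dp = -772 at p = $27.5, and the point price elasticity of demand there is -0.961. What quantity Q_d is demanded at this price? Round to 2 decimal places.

Ed = (dQ_d/dp)·(p/Q_d) ⇒ Q_d = (dQ_d/dp)·p/Ed = (-772)·27.5/(-0.961) = 22091.5712…

22091.57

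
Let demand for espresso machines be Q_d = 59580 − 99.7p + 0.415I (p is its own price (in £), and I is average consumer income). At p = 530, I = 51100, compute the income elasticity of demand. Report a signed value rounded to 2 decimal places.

At the given values, Q_d = 59580 − 99.7(530) + 0.415(51100) = 27945.5.
∂Q_d/∂I = 0.415.
E = (0.415) × (51100/27945.5) = 0.7588…

0.76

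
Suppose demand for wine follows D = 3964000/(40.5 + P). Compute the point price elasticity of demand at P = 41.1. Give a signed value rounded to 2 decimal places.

dD/dP = −3964000/(40.5 + P)² = -595.324. At P = 41.1, D = 48578.4.
Ed = (dD/dP)·(P/D) = (-595.324) × (41.1/48578.4) = -0.5036…

-0.50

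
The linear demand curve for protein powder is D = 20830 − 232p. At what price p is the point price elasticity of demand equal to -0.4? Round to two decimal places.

25.65

Ed = −232p/(20830 − 232p). Set this equal to -0.4:
232p = 0.4·(20830 − 232p) ⇒ 232p(1 + 0.4) = 0.4·20830
p = 0.4·20830 / (232·1.4) = 25.6527…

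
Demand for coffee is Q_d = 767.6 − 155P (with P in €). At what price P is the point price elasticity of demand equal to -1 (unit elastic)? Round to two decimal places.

2.48

Ed = −155P/(767.6 − 155P). Set this equal to -1:
155P = 1·(767.6 − 155P) ⇒ 155P(1 + 1) = 1·767.6
P = 1·767.6 / (155·2) = 2.4761…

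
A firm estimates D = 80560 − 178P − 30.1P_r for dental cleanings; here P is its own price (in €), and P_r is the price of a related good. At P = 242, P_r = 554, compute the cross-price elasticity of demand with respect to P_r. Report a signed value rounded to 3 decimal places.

-0.801

At the given values, D = 80560 − 178(242) − 30.1(554) = 20808.6.
∂D/∂P_r = -30.1.
E = (-30.1) × (554/20808.6) = -0.80137…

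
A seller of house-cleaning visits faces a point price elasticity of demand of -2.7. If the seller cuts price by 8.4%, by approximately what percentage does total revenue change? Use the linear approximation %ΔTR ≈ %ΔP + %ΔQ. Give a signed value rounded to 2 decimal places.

%ΔQ ≈ Ed × %ΔP = (-2.7) × (-8.4%) = +22.6800%
%ΔTR ≈ %ΔP + %ΔQ = (-8.4%) + (+22.6800%) = +14.2800%

+14.28%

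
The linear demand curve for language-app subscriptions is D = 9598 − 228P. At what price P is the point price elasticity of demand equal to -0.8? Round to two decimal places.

Ed = −228P/(9598 − 228P). Set this equal to -0.8:
228P = 0.8·(9598 − 228P) ⇒ 228P(1 + 0.8) = 0.8·9598
P = 0.8·9598 / (228·1.8) = 18.7095…

18.71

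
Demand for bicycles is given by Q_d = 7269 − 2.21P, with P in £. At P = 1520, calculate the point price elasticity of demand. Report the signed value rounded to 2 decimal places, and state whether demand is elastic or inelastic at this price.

dQ_d/dP = −2.21. At P = 1520, Q_d = 7269 − 2.21(1520) = 3909.8.
Ed = (dQ_d/dP)·(P/Q_d) = −2.21 × (1520/3909.8) = -0.8591…
|Ed| = 0.86 < 1, so demand is inelastic.

-0.86; inelastic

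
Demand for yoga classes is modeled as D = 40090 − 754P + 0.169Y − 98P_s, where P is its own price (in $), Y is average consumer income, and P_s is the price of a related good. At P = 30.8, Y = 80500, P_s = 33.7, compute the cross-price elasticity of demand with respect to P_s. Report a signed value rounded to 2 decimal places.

At the given values, D = 40090 − 754(30.8) + 0.169(80500) − 98(33.7) = 27168.7.
∂D/∂P_s = -98.
E = (-98) × (33.7/27168.7) = -0.1215…

-0.12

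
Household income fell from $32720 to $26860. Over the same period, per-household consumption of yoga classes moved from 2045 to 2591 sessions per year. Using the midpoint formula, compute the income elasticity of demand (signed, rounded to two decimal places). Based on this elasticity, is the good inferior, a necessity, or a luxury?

%ΔQ = (2591 − 2045)/[( 2045 + 2591)/2] = 546/2318 = 0.235547…
%ΔIncome = (26860 − 32720)/[( 32720 + 26860)/2] = -5860/29790 = -0.196710…
E_income = (546/2318) / (-5860/29790) = -1.1974…
E_income < 0 ⇒ inferior good.

-1.20; inferior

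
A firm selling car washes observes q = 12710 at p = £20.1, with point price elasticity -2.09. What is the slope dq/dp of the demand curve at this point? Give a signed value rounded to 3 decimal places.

-1321.587

Ed = (dq/dp)·(p/q) ⇒ dq/dp = Ed·q/p = (-2.09)·12710/20.1 = -1321.58706…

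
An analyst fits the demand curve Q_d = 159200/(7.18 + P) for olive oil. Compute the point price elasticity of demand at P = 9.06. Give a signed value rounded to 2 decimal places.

-0.56

dQ_d/dP = −159200/(7.18 + P)² = -603.63. At P = 9.06, Q_d = 9802.96.
Ed = (dQ_d/dP)·(P/Q_d) = (-603.63) × (9.06/9802.96) = -0.5578…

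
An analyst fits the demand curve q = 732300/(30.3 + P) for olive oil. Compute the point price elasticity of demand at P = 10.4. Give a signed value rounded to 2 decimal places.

-0.26

dq/dP = −732300/(30.3 + P)² = -442.079. At P = 10.4, q = 17992.6.
Ed = (dq/dP)·(P/q) = (-442.079) × (10.4/17992.6) = -0.2555…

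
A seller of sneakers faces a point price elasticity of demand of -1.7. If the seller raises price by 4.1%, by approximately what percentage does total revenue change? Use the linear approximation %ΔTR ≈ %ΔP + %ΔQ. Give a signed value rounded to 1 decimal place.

%ΔQ ≈ Ed × %ΔP = (-1.7) × (+4.1%) = -6.9700%
%ΔTR ≈ %ΔP + %ΔQ = (+4.1%) + (-6.9700%) = -2.8700%

-2.9%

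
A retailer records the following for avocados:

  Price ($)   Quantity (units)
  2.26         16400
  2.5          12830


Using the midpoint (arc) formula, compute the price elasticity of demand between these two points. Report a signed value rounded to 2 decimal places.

%ΔQ = (12830 − 16400) / [(16400 + 12830)/2] = -3570/14615 = -0.244269…
%ΔP = (2.5 − 2.26) / [(2.26 + 2.5)/2] = 0.24/2.38 = 0.100840…
Arc Ed = %ΔQ / %ΔP = (-3570/14615) / (0.24/2.38) = -2.4223…

-2.42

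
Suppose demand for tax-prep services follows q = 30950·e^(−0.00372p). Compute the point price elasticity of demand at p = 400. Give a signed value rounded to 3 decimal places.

-1.488

dq/dp = −0.00372·q = -26. At p = 400, q = 6989.25.
Ed = (dq/dp)·(p/q) = (-26) × (400/6989.25) = -1.488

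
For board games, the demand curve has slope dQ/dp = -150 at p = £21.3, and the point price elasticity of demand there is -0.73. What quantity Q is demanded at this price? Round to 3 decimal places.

4376.712

Ed = (dQ/dp)·(p/Q) ⇒ Q = (dQ/dp)·p/Ed = (-150)·21.3/(-0.73) = 4376.71232…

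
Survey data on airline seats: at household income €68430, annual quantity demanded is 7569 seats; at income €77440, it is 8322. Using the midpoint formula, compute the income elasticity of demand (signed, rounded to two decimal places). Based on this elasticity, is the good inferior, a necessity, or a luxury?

%ΔQ = (8322 − 7569)/[( 7569 + 8322)/2] = 753/7945.5 = 0.094770…
%ΔIncome = (77440 − 68430)/[( 68430 + 77440)/2] = 9010/72935 = 0.123534…
E_income = (753/7945.5) / (9010/72935) = 0.7671…
0 < E_income < 1 ⇒ normal good, necessity.

0.77; necessity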